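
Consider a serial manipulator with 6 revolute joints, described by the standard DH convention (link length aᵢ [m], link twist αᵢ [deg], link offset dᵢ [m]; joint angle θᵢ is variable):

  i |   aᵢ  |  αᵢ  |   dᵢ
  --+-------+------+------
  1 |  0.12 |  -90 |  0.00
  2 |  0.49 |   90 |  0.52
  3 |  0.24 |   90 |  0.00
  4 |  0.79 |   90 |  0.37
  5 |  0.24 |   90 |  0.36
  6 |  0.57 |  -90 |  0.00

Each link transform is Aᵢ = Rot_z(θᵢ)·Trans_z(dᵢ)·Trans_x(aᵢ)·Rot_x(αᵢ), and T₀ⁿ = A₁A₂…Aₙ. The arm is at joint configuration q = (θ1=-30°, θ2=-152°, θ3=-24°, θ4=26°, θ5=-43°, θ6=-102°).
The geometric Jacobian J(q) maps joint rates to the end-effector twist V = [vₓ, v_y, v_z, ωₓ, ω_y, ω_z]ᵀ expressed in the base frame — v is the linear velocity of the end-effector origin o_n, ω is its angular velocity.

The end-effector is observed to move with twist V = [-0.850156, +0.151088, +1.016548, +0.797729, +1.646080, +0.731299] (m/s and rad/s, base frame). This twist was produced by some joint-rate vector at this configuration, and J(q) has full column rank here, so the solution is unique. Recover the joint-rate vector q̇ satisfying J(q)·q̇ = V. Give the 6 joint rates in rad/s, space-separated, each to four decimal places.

o_n = [-1.1322, 0.5082, 0.0828]
J₁: ẑ×o_n = [-0.5082, -1.1322, 0.0000], ω = ẑ
J2: z=[0.5000, 0.8660, 0.0000] o=[0.1039, -0.0600, 0.0000] → [0.0717, -0.0414, 1.3546, 0.5000, 0.8660, 0.0000]
J3: z=[-0.4066, 0.2347, -0.8829] o=[-0.0108, 0.6067, 0.2300] → [-0.1215, 0.9303, 0.3033, -0.4066, 0.2347, -0.8829]
J4: z=[-0.1458, -0.9707, -0.1910] o=[-0.2272, 0.6189, 0.3330] → [0.2217, 0.1364, -0.8624, -0.1458, -0.9707, -0.1910]
J5: z=[-0.0299, -0.1886, 0.9816] o=[-1.0624, 0.3773, 0.2611] → [-0.0949, -0.0739, -0.0171, -0.0299, -0.1886, 0.9816]
J6: z=[0.7810, 0.6085, 0.1407] o=[-1.2228, 0.4944, 0.6454] → [-0.3442, 0.4521, -0.0444, 0.7810, 0.6085, 0.1407]
q̇ = J⁺·V = [0.4430, 0.0920, 0.3860, -0.9560, 0.3120, 0.9970]

0.4430 0.0920 0.3860 -0.9560 0.3120 0.9970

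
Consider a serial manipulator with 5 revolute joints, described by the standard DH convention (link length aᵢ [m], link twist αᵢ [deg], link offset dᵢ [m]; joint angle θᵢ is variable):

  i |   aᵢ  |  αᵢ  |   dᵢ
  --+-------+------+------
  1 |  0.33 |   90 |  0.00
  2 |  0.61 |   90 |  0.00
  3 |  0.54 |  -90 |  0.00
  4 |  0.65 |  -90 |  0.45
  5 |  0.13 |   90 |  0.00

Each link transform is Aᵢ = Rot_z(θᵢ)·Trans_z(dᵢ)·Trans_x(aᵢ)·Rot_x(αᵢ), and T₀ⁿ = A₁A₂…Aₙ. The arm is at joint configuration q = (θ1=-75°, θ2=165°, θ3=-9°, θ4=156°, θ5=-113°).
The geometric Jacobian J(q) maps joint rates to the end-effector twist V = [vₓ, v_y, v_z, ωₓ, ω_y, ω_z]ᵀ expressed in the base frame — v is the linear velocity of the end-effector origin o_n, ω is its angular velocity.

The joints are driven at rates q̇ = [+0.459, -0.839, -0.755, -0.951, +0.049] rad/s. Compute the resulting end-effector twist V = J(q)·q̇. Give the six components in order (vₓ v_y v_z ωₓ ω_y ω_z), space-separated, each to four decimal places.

o_n = [-0.6485, 0.2417, -0.0564]
J₁: ẑ×o_n = [-0.2417, -0.6485, 0.0000], ω = ẑ
J2: z=[-0.9659, -0.2588, 0.0000] o=[0.0854, -0.3188, 0.0000] → [0.0146, -0.0544, -0.7313, -0.9659, -0.2588, 0.0000]
J3: z=[0.0670, -0.2500, 0.9659] o=[-0.0671, 0.2504, 0.1579] → [0.0619, -0.5472, -0.1459, 0.0670, -0.2500, 0.9659]
J4: z=[-0.9931, -0.1097, 0.0405] o=[-0.1188, 0.7699, 0.2959] → [0.0600, -0.3713, 0.4664, -0.9931, -0.1097, 0.0405]
J5: z=[0.1002, -0.6197, 0.7784] o=[-0.5266, 0.2154, -0.0930] → [-0.0432, -0.0986, -0.0729, 0.1002, -0.6197, 0.7784]
V = J·q̇ = [-0.2291, 0.5095, 0.2766, 1.7092, 0.4798, -0.2706]

-0.2291 0.5095 0.2766 1.7092 0.4798 -0.2706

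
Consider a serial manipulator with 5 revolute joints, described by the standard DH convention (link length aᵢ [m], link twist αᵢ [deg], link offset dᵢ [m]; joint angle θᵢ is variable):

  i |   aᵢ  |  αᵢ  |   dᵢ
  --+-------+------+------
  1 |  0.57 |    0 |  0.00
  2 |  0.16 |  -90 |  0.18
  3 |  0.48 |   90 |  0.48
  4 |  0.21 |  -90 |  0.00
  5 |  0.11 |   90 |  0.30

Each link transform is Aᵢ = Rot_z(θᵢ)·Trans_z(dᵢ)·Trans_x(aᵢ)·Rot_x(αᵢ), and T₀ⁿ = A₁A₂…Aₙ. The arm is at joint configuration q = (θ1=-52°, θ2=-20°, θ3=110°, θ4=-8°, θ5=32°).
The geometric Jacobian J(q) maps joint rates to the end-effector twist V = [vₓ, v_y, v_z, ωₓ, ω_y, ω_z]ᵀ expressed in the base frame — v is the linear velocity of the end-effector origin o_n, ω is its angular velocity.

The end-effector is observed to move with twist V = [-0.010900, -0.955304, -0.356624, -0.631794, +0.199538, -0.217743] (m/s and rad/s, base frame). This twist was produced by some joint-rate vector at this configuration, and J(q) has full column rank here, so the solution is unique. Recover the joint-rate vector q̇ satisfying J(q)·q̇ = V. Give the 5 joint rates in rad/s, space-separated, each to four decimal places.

-0.4260 0.1170 -0.8660 -0.3930 0.3300

o_n = [0.9955, -0.0547, -0.5726]
J₁: ẑ×o_n = [0.0547, 0.9955, -0.0000], ω = ẑ
J2: z=[0.0000, 0.0000, 1.0000] o=[0.3509, -0.4492, 0.0000] → [-0.3944, 0.6445, 0.0000, 0.0000, 0.0000, 1.0000]
J3: z=[0.9511, 0.3090, 0.0000] o=[0.4004, -0.6013, 0.1800] → [-0.2326, 0.7157, 0.3359, 0.9511, 0.3090, 0.0000]
J4: z=[0.2904, -0.8937, -0.3420] o=[0.8061, -0.2969, -0.2711] → [0.3523, 0.0228, 0.2395, 0.2904, -0.8937, -0.3420]
J5: z=[0.9271, 0.3513, -0.1308] o=[0.7564, -0.2383, -0.4665] → [-0.0133, 0.0671, 0.0861, 0.9271, 0.3513, -0.1308]
q̇ = J⁺·V = [-0.4260, 0.1170, -0.8660, -0.3930, 0.3300]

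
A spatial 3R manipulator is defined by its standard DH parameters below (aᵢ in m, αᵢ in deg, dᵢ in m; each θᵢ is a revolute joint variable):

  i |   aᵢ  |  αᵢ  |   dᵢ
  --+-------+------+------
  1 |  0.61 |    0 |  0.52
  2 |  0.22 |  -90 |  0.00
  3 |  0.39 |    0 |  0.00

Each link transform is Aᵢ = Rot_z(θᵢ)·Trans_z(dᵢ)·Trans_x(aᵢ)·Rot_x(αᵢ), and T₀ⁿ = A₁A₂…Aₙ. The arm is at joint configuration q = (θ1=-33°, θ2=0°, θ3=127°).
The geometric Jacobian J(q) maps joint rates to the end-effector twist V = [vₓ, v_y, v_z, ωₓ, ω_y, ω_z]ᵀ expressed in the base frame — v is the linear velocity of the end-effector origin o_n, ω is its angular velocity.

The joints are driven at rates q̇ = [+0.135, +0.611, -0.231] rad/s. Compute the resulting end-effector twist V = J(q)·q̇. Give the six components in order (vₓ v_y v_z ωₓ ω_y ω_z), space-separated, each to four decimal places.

o_n = [0.4993, -0.3242, 0.2085]
J₁: ẑ×o_n = [0.3242, 0.4993, -0.0000], ω = ẑ
J2: z=[0.0000, 0.0000, 1.0000] o=[0.5116, -0.3322, 0.5200] → [-0.0080, -0.0123, 0.0000, 0.0000, 0.0000, 1.0000]
J3: z=[0.5446, 0.8387, 0.0000] o=[0.6961, -0.4521, 0.5200] → [-0.2612, 0.1696, 0.2347, 0.5446, 0.8387, 0.0000]
V = J·q̇ = [0.0992, 0.0207, -0.0542, -0.1258, -0.1937, 0.7460]

0.0992 0.0207 -0.0542 -0.1258 -0.1937 0.7460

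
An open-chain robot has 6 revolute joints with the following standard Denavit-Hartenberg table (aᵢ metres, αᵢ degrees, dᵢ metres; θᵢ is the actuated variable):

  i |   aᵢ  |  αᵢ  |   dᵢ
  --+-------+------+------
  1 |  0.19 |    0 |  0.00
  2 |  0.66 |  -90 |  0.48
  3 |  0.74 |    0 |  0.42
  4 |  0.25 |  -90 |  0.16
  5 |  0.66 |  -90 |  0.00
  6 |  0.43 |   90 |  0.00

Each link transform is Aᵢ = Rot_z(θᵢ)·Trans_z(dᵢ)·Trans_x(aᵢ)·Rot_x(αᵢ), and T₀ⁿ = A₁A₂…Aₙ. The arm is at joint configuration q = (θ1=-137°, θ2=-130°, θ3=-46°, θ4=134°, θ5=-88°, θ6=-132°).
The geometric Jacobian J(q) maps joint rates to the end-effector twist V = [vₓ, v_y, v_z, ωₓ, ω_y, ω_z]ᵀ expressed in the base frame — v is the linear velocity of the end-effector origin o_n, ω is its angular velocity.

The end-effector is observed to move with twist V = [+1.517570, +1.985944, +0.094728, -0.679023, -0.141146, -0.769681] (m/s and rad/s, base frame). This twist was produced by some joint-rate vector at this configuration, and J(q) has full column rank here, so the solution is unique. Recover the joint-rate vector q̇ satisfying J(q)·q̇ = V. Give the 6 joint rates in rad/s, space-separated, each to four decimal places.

-0.9050 -0.7630 0.1940 0.4600 0.0740 -0.9020

o_n = [-1.1349, 0.6833, 0.7383]
J₁: ẑ×o_n = [-0.6833, -1.1349, 0.0000], ω = ẑ
J2: z=[0.0000, 0.0000, 1.0000] o=[-0.1390, -0.1296, 0.0000] → [-0.8129, -0.9960, 0.0000, 0.0000, 0.0000, 1.0000]
J3: z=[-0.9986, -0.0523, 0.0000] o=[-0.1735, 0.5295, 0.4800] → [-0.0135, 0.2580, -0.2039, -0.9986, -0.0523, 0.0000]
J4: z=[-0.9986, -0.0523, 0.0000] o=[-0.6198, 1.0209, 1.0123] → [0.0143, -0.2736, 0.3102, -0.9986, -0.0523, 0.0000]
J5: z=[0.0523, -0.9980, -0.0349] o=[-0.7801, 1.0212, 0.7625] → [0.0123, 0.0136, -0.3718, 0.0523, -0.9980, -0.0349]
J6: z=[0.0330, 0.0367, -0.9988] o=[-1.4388, 0.9875, 0.7394] → [-0.3039, -0.3035, -0.0212, 0.0330, 0.0367, -0.9988]
q̇ = J⁺·V = [-0.9050, -0.7630, 0.1940, 0.4600, 0.0740, -0.9020]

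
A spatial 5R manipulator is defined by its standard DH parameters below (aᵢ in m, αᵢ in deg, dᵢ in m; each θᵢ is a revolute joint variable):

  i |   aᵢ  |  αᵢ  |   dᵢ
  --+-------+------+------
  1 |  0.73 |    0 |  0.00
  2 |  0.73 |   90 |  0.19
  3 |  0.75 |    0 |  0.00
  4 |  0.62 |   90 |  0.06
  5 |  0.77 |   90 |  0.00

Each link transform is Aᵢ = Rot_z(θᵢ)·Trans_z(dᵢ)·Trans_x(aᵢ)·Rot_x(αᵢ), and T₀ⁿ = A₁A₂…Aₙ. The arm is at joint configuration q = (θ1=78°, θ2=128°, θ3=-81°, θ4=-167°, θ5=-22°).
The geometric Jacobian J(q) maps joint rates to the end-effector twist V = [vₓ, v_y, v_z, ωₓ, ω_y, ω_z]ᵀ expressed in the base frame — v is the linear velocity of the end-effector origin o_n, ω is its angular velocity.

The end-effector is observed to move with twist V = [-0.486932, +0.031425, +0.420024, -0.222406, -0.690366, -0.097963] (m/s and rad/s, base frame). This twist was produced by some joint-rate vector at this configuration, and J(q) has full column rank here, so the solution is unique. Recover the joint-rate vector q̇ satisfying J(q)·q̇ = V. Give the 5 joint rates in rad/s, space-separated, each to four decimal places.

-0.5560 0.2550 0.1170 -0.6400 0.5420

o_n = [-0.0605, 0.3563, 0.6860]
J₁: ẑ×o_n = [-0.3563, -0.0605, 0.0000], ω = ẑ
J2: z=[0.0000, 0.0000, 1.0000] o=[0.1518, 0.7140, 0.0000] → [0.3577, -0.2123, 0.0000, 0.0000, 0.0000, 1.0000]
J3: z=[-0.4384, 0.8988, 0.0000] o=[-0.5043, 0.3940, 0.1900] → [0.4458, 0.2174, -0.3824, -0.4384, 0.8988, 0.0000]
J4: z=[-0.4384, 0.8988, 0.0000] o=[-0.6098, 0.3426, -0.5508] → [1.1116, 0.5422, -0.4997, -0.4384, 0.8988, 0.0000]
J5: z=[-0.8333, -0.4065, 0.3746] o=[-0.4273, 0.4983, 0.0241] → [-0.2158, 0.6890, 0.2674, -0.8333, -0.4065, 0.3746]
q̇ = J⁺·V = [-0.5560, 0.2550, 0.1170, -0.6400, 0.5420]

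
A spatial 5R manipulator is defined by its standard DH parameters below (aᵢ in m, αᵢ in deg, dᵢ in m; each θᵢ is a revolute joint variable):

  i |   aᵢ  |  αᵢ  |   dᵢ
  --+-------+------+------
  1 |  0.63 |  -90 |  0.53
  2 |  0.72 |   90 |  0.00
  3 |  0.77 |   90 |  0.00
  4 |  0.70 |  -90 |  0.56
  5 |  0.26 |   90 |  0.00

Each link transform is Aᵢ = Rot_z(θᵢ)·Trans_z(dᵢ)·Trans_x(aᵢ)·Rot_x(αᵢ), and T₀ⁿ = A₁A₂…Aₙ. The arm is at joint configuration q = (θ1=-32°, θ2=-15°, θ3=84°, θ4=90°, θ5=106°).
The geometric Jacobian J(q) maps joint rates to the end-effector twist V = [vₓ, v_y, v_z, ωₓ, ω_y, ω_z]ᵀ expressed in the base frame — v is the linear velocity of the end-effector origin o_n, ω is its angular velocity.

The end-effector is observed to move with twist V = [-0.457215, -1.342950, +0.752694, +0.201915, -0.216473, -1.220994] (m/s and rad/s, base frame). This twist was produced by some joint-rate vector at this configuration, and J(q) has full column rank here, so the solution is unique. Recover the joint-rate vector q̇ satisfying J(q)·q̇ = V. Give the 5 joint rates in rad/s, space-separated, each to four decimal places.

-0.7220 -0.5860 -0.5560 0.0930 -0.5220

o_n = [1.6933, -0.1933, 1.4239]
J₁: ẑ×o_n = [0.1933, 1.6933, -0.0000], ω = ẑ
J2: z=[0.5299, 0.8480, 0.0000] o=[0.5343, -0.3338, 0.5300] → [0.7581, -0.4737, -0.9085, 0.5299, 0.8480, 0.0000]
J3: z=[-0.2195, 0.1372, 0.9659] o=[1.1241, -0.7024, 0.7163] → [-0.3947, 0.7052, -0.1898, -0.2195, 0.1372, 0.9659]
J4: z=[0.7593, -0.5977, 0.2574] o=[1.5958, -0.0942, 0.7372] → [-0.3849, -0.4963, -0.0170, 0.7593, -0.5977, 0.2574]
J5: z=[-0.6126, -0.7899, -0.0271] o=[1.8673, -0.3329, 1.5575] → [0.1093, -0.0771, -0.2230, -0.6126, -0.7899, -0.0271]
q̇ = J⁺·V = [-0.7220, -0.5860, -0.5560, 0.0930, -0.5220]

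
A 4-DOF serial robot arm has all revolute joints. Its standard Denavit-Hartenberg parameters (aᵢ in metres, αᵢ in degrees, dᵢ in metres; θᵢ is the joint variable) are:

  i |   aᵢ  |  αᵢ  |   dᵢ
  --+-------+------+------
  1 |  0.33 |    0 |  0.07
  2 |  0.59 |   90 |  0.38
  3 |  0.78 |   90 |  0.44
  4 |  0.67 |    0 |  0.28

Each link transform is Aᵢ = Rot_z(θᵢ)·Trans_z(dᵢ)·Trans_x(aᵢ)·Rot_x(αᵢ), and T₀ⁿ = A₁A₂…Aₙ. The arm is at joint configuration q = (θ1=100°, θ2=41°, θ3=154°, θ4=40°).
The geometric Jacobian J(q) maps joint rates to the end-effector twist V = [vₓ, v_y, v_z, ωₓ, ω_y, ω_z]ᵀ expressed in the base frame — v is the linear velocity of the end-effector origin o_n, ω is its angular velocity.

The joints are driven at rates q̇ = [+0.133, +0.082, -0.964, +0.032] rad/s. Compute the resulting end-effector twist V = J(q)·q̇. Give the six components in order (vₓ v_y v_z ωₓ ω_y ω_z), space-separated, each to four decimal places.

o_n = [0.8400, 0.7187, 1.2686]
J₁: ẑ×o_n = [-0.7187, 0.8400, 0.0000], ω = ẑ
J2: z=[0.0000, 0.0000, 1.0000] o=[-0.0573, 0.3250, 0.0700] → [-0.3937, 0.8974, 0.0000, 0.0000, 0.0000, 1.0000]
J3: z=[0.6293, 0.7771, 0.0000] o=[-0.5158, 0.6963, 0.4500] → [0.6362, -0.5152, -1.0396, 0.6293, 0.7771, 0.0000]
J4: z=[-0.3407, 0.2759, 0.8988] o=[0.3059, 0.5970, 0.7919] → [0.0222, 0.6425, -0.1888, -0.3407, 0.2759, 0.8988]
V = J·q̇ = [-0.7404, 0.7025, 0.9962, -0.6176, -0.7403, 0.2438]

-0.7404 0.7025 0.9962 -0.6176 -0.7403 0.2438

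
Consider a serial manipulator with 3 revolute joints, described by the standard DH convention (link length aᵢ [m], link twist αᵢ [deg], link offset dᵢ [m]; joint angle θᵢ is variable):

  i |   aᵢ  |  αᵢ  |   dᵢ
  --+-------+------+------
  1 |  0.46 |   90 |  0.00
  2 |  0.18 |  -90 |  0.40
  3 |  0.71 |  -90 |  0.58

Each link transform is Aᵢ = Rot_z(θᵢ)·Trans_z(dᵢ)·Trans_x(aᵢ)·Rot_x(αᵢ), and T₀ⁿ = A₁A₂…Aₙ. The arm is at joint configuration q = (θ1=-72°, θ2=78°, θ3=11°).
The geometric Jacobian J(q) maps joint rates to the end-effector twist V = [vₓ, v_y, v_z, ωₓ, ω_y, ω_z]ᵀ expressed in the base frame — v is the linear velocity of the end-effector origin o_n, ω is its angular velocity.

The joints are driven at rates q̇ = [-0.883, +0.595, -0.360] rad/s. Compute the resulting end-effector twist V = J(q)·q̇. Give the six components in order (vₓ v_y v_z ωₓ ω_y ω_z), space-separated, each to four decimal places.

-0.5505 0.6681 -0.1814 -0.4571 -0.5188 -0.9578

o_n = [-0.2284, -0.1531, 0.9784]
J₁: ẑ×o_n = [0.1531, -0.2284, 0.0000], ω = ẑ
J2: z=[-0.9511, -0.3090, 0.0000] o=[0.1421, -0.4375, 0.0000] → [-0.3023, 0.9305, -0.3850, -0.9511, -0.3090, 0.0000]
J3: z=[-0.3023, 0.9303, 0.2079] o=[-0.2267, -0.5967, 0.1761] → [0.6541, 0.2422, -0.1325, -0.3023, 0.9303, 0.2079]
V = J·q̇ = [-0.5505, 0.6681, -0.1814, -0.4571, -0.5188, -0.9578]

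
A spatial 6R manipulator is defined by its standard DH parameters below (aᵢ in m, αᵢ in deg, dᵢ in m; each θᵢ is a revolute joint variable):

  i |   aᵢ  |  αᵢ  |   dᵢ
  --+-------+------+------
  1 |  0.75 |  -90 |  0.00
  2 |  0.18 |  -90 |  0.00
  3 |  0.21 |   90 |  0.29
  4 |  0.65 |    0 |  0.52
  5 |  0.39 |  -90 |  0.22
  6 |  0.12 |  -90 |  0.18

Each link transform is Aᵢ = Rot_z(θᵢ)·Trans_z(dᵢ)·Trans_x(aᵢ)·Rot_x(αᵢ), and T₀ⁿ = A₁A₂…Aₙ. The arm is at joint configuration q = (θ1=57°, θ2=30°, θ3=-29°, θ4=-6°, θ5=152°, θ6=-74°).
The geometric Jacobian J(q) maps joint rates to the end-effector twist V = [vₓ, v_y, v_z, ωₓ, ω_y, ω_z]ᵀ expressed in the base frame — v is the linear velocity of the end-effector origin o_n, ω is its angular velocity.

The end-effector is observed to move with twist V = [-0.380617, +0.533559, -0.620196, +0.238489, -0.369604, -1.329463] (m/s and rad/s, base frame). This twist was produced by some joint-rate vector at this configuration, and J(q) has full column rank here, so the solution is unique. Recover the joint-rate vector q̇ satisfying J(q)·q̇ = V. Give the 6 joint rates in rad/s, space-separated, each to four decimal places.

o_n = [-0.4115, 1.1005, -0.3277]
J₁: ẑ×o_n = [-1.1005, -0.4115, 0.0000], ω = ẑ
J2: z=[-0.8387, 0.5446, 0.0000] o=[0.4085, 0.6290, 0.0000] → [-0.1785, -0.2749, 0.0512, -0.8387, 0.5446, 0.0000]
J3: z=[-0.2723, -0.4193, -0.8660] o=[0.4934, 0.7597, -0.0900] → [0.3948, 0.7189, -0.4722, -0.2723, -0.4193, -0.8660]
J4: z=[-0.9622, 0.1242, 0.2424] o=[0.4157, 0.8270, -0.4330] → [-0.0532, -0.0992, -0.1604, -0.9622, 0.1242, 0.2424]
J5: z=[-0.9622, 0.1242, 0.2424] o=[-0.0623, 1.5014, -0.5308] → [0.1224, 0.1107, 0.4291, -0.9622, 0.1242, 0.2424]
J6: z=[0.2224, -0.1552, 0.9625] o=[-0.3353, 1.1465, -0.5249] → [0.0137, -0.1172, -0.0221, 0.2224, -0.1552, 0.9625]
q̇ = J⁺·V = [0.6480, -0.0420, 0.9810, -0.2230, -0.4950, -0.9910]

0.6480 -0.0420 0.9810 -0.2230 -0.4950 -0.9910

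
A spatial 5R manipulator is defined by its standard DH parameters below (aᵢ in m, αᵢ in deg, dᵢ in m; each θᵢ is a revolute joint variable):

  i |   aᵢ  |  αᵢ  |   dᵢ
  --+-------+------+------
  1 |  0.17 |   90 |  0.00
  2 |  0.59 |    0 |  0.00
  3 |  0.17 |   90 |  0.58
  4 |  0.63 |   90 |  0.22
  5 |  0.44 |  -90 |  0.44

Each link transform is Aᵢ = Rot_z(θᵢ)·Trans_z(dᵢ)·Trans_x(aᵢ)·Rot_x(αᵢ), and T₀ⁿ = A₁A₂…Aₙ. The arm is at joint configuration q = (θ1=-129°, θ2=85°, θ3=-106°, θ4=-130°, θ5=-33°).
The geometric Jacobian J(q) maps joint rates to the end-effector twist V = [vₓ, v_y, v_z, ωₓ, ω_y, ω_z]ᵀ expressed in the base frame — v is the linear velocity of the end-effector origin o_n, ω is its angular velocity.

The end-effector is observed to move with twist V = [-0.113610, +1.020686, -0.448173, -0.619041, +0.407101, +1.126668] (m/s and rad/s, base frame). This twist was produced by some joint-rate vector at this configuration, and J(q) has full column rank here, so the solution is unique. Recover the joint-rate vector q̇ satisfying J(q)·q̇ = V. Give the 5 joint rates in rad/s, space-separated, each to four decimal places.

0.8120 0.7230 -0.0230 -0.3200 0.0580

o_n = [0.2559, 0.4709, 0.8961]
J₁: ẑ×o_n = [-0.4709, 0.2559, 0.0000], ω = ẑ
J2: z=[-0.7771, 0.6293, 0.0000] o=[-0.1070, -0.1321, 0.0000] → [0.5639, 0.6964, -0.6970, -0.7771, 0.6293, 0.0000]
J3: z=[-0.7771, 0.6293, 0.0000] o=[-0.1393, -0.1721, 0.5878] → [0.1940, 0.2396, -0.7484, -0.7771, 0.6293, 0.0000]
J4: z=[0.2255, 0.2785, -0.9336] o=[-0.6900, 0.0696, 0.5268] → [0.4775, -0.9663, -0.1729, 0.2255, 0.2785, -0.9336]
J5: z=[-0.0495, 0.9603, 0.2745] o=[-0.0274, 0.1210, 0.4666] → [0.3164, 0.0990, -0.2893, -0.0495, 0.9603, 0.2745]
q̇ = J⁺·V = [0.8120, 0.7230, -0.0230, -0.3200, 0.0580]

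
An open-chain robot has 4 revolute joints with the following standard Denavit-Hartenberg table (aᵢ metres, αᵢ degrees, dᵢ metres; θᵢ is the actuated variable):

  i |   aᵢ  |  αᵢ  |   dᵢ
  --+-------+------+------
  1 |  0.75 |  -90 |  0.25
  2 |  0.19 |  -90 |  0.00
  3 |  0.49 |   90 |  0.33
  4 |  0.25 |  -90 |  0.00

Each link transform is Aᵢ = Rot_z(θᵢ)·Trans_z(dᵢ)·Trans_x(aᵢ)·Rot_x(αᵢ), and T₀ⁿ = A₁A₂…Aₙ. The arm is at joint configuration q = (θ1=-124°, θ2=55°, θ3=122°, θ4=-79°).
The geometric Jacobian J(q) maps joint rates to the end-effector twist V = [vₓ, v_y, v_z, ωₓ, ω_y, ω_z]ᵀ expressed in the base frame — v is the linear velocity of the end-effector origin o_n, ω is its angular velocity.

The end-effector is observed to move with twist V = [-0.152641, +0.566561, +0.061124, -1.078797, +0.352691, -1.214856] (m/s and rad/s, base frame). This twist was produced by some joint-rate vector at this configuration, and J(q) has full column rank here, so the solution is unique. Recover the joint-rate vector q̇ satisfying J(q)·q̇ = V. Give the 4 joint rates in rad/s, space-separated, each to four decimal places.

o_n = [-0.7282, -0.2642, 0.2792]
J₁: ẑ×o_n = [0.2642, -0.7282, 0.0000], ω = ẑ
J2: z=[0.8290, -0.5592, 0.0000] o=[-0.4194, -0.6218, 0.2500] → [-0.0164, -0.0242, 0.1237, 0.8290, -0.5592, 0.0000]
J3: z=[0.4581, 0.6791, -0.5736] o=[-0.4803, -0.7121, 0.0944] → [0.3825, 0.0575, 0.3735, 0.4581, 0.6791, -0.5736]
J4: z=[-0.7113, -0.1069, -0.6947] o=[-0.5904, -0.1322, 0.1178] → [-0.1090, 0.2106, 0.0792, -0.7113, -0.1069, -0.6947]
q̇ = J⁺·V = [-0.4780, -0.6030, 0.1680, 0.9220]

-0.4780 -0.6030 0.1680 0.9220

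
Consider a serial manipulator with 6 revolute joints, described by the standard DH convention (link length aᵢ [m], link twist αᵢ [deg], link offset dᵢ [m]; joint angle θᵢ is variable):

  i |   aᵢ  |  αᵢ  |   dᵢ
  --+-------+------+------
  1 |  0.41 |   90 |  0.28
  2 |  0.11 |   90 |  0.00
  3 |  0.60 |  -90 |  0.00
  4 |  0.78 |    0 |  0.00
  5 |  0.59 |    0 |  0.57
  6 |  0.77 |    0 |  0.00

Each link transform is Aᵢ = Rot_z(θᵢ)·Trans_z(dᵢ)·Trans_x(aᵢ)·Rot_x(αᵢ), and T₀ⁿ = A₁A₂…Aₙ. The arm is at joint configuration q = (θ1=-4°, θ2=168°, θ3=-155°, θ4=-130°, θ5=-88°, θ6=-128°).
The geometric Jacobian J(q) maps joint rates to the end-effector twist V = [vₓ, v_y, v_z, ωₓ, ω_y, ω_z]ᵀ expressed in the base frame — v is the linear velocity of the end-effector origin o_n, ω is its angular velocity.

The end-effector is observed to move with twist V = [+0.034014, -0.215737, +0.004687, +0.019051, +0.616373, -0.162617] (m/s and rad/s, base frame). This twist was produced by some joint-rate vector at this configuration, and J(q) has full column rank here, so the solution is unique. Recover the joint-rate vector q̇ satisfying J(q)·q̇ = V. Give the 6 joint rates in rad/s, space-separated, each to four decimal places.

-0.5010 -0.4150 0.3260 0.0330 0.1630 0.0260

o_n = [0.4606, 0.6470, 0.3281]
J₁: ẑ×o_n = [-0.6470, 0.4606, 0.0000], ω = ẑ
J2: z=[-0.0698, -0.9976, 0.0000] o=[0.4090, -0.0286, 0.2800] → [-0.0480, 0.0034, 0.0044, -0.0698, -0.9976, 0.0000]
J3: z=[0.2074, -0.0145, 0.9781] o=[0.3017, -0.0211, 0.3029] → [-0.6538, 0.1502, 0.1409, 0.2074, -0.0145, 0.9781]
J4: z=[-0.3492, 0.9329, 0.0879] o=[0.8500, 0.1948, 0.1898] → [0.0893, 0.0141, 0.2053, -0.3492, 0.9329, 0.0879]
J5: z=[-0.3492, 0.9329, 0.0879] o=[0.5157, 0.0057, 0.8687] → [-0.5607, -0.1936, -0.1725, -0.3492, 0.9329, 0.0879]
J6: z=[-0.3492, 0.9329, 0.0879] o=[-0.1835, 0.3755, 0.6511] → [-0.3252, -0.0562, -0.6957, -0.3492, 0.9329, 0.0879]
q̇ = J⁺·V = [-0.5010, -0.4150, 0.3260, 0.0330, 0.1630, 0.0260]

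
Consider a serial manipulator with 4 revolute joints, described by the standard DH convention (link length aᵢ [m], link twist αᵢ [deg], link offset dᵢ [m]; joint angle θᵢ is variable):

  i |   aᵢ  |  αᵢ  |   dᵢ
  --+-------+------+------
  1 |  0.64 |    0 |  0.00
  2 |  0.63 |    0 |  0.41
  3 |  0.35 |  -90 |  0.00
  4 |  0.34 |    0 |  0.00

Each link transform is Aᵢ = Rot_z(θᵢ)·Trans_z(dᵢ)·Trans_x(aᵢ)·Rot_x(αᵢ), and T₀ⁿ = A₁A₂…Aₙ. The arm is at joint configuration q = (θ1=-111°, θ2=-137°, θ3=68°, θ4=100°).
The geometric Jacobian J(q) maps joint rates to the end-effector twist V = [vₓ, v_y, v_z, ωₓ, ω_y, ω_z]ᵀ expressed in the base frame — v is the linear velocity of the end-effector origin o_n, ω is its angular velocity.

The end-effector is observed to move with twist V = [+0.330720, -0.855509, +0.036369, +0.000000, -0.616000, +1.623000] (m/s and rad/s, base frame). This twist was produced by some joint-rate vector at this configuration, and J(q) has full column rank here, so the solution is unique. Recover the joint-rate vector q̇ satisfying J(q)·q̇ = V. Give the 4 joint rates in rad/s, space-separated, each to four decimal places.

o_n = [-0.7563, -0.0134, 0.0752]
J₁: ẑ×o_n = [0.0134, -0.7563, 0.0000], ω = ẑ
J2: z=[0.0000, 0.0000, 1.0000] o=[-0.2294, -0.5975, 0.0000] → [-0.5841, -0.5270, 0.0000, 0.0000, 0.0000, 1.0000]
J3: z=[0.0000, 0.0000, 1.0000] o=[-0.4654, -0.0134, 0.4100] → [0.0000, -0.2910, 0.0000, 0.0000, 0.0000, 1.0000]
J4: z=[0.0000, -1.0000, 0.0000] o=[-0.8154, -0.0134, 0.4100] → [0.3348, 0.0000, 0.0590, 0.0000, -1.0000, 0.0000]
q̇ = J⁺·V = [0.9210, -0.1920, 0.8940, 0.6160]

0.9210 -0.1920 0.8940 0.6160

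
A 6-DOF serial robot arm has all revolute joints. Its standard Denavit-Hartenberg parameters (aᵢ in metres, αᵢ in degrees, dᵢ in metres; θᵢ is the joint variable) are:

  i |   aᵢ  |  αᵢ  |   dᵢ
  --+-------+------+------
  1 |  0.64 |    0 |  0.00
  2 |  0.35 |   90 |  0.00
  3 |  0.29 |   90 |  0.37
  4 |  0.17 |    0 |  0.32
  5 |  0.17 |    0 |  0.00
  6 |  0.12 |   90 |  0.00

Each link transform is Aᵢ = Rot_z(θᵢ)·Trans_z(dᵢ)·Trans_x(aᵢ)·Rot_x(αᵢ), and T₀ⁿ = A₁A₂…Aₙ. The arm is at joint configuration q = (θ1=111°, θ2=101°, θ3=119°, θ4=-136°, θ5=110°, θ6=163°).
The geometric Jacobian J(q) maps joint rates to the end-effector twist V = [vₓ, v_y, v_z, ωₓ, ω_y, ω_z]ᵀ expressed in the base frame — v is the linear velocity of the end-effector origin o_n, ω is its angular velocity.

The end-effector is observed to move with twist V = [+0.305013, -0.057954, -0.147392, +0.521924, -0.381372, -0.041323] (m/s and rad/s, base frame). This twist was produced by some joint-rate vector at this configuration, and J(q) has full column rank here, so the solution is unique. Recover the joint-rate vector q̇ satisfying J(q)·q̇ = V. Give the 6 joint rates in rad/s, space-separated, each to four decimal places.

o_n = [-0.8052, 0.5433, 0.3587]
J₁: ẑ×o_n = [-0.5433, -0.8052, 0.0000], ω = ẑ
J2: z=[0.0000, 0.0000, 1.0000] o=[-0.2294, 0.5975, 0.0000] → [0.0542, -0.5758, 0.0000, 0.0000, 0.0000, 1.0000]
J3: z=[-0.5299, 0.8480, 0.0000] o=[-0.5262, 0.4120, 0.0000] → [0.3042, 0.1901, 0.1670, -0.5299, 0.8480, 0.0000]
J4: z=[-0.7417, -0.4635, 0.4848] o=[-0.6030, 0.8003, 0.2536] → [0.0759, -0.0201, 0.0969, -0.7417, -0.4635, 0.4848]
J5: z=[-0.7417, -0.4635, 0.4848] o=[-0.8281, 0.5204, 0.3018] → [-0.0375, 0.0533, -0.0064, -0.7417, -0.4635, 0.4848]
J6: z=[-0.7417, -0.4635, 0.4848] o=[-0.7257, 0.4965, 0.4355] → [0.0129, -0.0955, -0.0716, -0.7417, -0.4635, 0.4848]
q̇ = J⁺·V = [-0.7850, 0.8770, -0.6000, -0.1790, -0.5630, 0.4670]

-0.7850 0.8770 -0.6000 -0.1790 -0.5630 0.4670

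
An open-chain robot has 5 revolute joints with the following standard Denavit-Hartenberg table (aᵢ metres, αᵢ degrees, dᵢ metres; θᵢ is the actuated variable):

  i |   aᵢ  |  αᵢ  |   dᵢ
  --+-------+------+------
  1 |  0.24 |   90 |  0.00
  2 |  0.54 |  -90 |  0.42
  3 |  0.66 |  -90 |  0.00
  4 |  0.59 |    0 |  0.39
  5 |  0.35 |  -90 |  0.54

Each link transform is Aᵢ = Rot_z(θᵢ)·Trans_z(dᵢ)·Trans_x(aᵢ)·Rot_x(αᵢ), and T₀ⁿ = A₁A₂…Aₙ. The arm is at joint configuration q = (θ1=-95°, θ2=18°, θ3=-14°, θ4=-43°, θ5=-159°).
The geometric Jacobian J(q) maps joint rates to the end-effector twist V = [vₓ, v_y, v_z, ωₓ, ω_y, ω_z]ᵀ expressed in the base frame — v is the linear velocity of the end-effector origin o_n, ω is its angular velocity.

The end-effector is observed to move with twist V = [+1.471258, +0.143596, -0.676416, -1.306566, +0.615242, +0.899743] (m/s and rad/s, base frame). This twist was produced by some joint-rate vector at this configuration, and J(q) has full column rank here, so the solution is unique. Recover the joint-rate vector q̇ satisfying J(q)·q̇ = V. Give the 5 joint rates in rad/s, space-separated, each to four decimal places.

0.6760 -0.2710 0.3670 -0.7680 -0.9080

o_n = [0.1570, -1.6113, 0.7244]
J₁: ẑ×o_n = [1.6113, 0.1570, -0.0000], ω = ẑ
J2: z=[-0.9962, 0.0872, 0.0000] o=[-0.0209, -0.2391, 0.0000] → [0.0631, 0.7216, 1.3515, -0.9962, 0.0872, 0.0000]
J3: z=[0.0269, 0.3078, 0.9511] o=[-0.4841, -0.7141, 0.1669] → [1.0249, 0.5947, -0.2215, 0.0269, 0.3078, 0.9511]
J4: z=[0.9466, -0.3138, 0.0748] o=[-0.6962, -1.3069, 0.3648] → [-0.0901, -0.2766, -0.0204, 0.9466, -0.3138, 0.0748]
J5: z=[0.9466, -0.3138, 0.0748] o=[-0.4549, -1.6930, 0.9060] → [0.0509, 0.2177, 0.2693, 0.9466, -0.3138, 0.0748]
q̇ = J⁺·V = [0.6760, -0.2710, 0.3670, -0.7680, -0.9080]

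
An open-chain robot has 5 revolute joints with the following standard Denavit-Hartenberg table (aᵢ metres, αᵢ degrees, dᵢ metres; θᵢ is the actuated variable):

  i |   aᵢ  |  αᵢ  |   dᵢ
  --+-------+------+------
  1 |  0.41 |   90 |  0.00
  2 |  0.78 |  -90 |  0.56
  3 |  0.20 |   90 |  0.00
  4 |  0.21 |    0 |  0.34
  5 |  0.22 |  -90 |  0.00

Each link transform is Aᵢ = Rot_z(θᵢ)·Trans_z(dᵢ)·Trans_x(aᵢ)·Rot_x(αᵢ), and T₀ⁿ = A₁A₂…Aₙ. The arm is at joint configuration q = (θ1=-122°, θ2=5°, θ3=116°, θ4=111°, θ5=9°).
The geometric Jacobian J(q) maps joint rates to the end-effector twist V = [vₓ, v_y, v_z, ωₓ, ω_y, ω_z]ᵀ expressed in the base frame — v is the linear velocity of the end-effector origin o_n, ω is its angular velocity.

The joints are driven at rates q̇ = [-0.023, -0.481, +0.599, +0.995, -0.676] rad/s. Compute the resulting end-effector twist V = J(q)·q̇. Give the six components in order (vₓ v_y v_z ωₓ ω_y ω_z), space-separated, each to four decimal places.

-0.2016 -0.1639 -0.6091 0.4028 -0.5269 0.5987

o_n = [-1.1064, -1.0200, 0.4792]
J₁: ẑ×o_n = [1.0200, -1.1064, 0.0000], ω = ẑ
J2: z=[-0.8480, 0.5299, 0.0000] o=[-0.2173, -0.3477, 0.0000] → [0.2539, 0.4063, 1.0413, -0.8480, 0.5299, 0.0000]
J3: z=[0.0462, 0.0739, 0.9962] o=[-1.1039, -0.7099, 0.0680] → [0.3394, -0.0214, -0.0141, 0.0462, 0.0739, 0.9962]
J4: z=[-0.1027, -0.9916, 0.0783] o=[-0.9052, -0.7311, 0.0603] → [-0.3927, 0.0273, -0.1698, -0.1027, -0.9916, 0.0783]
J5: z=[-0.1027, -0.9916, 0.0783] o=[-1.0059, -1.0458, 0.2852] → [-0.1944, 0.0121, -0.1023, -0.1027, -0.9916, 0.0783]
V = J·q̇ = [-0.2016, -0.1639, -0.6091, 0.4028, -0.5269, 0.5987]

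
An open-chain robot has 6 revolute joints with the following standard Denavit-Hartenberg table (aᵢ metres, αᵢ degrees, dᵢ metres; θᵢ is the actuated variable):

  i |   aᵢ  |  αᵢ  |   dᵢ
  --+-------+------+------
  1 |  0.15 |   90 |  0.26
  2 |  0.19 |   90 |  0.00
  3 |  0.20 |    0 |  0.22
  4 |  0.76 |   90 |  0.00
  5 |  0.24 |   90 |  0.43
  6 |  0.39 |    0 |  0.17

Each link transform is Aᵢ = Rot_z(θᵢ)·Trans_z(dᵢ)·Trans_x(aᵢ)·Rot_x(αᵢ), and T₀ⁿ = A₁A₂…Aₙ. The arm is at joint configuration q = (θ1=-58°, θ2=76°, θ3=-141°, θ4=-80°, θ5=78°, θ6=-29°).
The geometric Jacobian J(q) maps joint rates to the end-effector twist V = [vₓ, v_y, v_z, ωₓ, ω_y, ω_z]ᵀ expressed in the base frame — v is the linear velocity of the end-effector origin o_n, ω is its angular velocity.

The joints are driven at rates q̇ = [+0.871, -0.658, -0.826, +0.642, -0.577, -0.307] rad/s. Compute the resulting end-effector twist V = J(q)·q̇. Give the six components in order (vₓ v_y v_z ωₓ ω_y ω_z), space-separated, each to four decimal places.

0.1714 0.2571 -0.5607 1.0131 0.8139 0.7527

o_n = [-0.2400, -1.0179, -0.5021]
J₁: ẑ×o_n = [1.0179, -0.2400, 0.0000], ω = ẑ
J2: z=[-0.8480, -0.5299, 0.0000] o=[0.0795, -0.1272, 0.2600] → [0.4038, -0.6463, 0.5861, -0.8480, -0.5299, 0.0000]
J3: z=[0.5142, -0.8229, -0.2419] o=[0.1038, -0.1662, 0.4444] → [0.5727, 0.5698, -0.7209, 0.5142, -0.8229, -0.2419]
J4: z=[0.5142, -0.8229, -0.2419] o=[0.3038, -0.2486, 0.2403] → [0.4248, 0.5133, -0.8430, 0.5142, -0.8229, -0.2419]
J5: z=[-0.5559, -0.5345, 0.6366] o=[-0.1926, -0.3952, -0.3162] → [0.4958, -0.1335, 0.3209, -0.5559, -0.5345, 0.6366]
J6: z=[-0.7458, -0.0175, -0.6660] o=[-0.3435, -0.8278, -0.1358] → [-0.1202, -0.3421, 0.1436, -0.7458, -0.0175, -0.6660]
V = J·q̇ = [0.1714, 0.2571, -0.5607, 1.0131, 0.8139, 0.7527]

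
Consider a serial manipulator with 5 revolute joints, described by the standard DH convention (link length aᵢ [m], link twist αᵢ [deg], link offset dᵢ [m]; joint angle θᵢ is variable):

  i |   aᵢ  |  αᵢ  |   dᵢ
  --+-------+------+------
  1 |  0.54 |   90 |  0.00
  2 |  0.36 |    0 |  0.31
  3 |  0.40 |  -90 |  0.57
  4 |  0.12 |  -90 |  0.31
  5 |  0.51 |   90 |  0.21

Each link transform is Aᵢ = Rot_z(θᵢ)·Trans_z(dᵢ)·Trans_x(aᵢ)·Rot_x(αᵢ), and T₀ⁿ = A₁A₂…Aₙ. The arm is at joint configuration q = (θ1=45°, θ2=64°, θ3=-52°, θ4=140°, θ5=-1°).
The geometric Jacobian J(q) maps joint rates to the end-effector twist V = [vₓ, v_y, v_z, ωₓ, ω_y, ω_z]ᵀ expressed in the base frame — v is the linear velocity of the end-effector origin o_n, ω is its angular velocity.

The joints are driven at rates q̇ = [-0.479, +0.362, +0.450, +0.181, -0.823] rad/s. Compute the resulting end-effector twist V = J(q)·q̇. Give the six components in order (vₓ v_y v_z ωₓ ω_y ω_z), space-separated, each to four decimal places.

-0.3155 -0.7639 0.2330 0.4677 0.2109 -0.1920

o_n = [0.7458, -0.1536, 0.5903]
J₁: ẑ×o_n = [0.1536, 0.7458, -0.0000], ω = ẑ
J2: z=[0.7071, -0.7071, 0.0000] o=[0.3818, 0.3818, 0.0000] → [-0.4174, -0.4174, -0.1213, 0.7071, -0.7071, 0.0000]
J3: z=[0.7071, -0.7071, 0.0000] o=[0.7126, 0.2742, 0.3236] → [-0.1886, -0.1886, -0.2791, 0.7071, -0.7071, 0.0000]
J4: z=[-0.1470, -0.1470, 0.9781] o=[1.3923, 0.1478, 0.4067] → [0.2679, -0.6055, -0.0507, -0.1470, -0.1470, 0.9781]
J5: z=[0.0971, -0.9863, -0.1336] o=[1.2286, 0.0932, 0.6908] → [0.0662, 0.0743, -0.5002, 0.0971, -0.9863, -0.1336]
V = J·q̇ = [-0.3155, -0.7639, 0.2330, 0.4677, 0.2109, -0.1920]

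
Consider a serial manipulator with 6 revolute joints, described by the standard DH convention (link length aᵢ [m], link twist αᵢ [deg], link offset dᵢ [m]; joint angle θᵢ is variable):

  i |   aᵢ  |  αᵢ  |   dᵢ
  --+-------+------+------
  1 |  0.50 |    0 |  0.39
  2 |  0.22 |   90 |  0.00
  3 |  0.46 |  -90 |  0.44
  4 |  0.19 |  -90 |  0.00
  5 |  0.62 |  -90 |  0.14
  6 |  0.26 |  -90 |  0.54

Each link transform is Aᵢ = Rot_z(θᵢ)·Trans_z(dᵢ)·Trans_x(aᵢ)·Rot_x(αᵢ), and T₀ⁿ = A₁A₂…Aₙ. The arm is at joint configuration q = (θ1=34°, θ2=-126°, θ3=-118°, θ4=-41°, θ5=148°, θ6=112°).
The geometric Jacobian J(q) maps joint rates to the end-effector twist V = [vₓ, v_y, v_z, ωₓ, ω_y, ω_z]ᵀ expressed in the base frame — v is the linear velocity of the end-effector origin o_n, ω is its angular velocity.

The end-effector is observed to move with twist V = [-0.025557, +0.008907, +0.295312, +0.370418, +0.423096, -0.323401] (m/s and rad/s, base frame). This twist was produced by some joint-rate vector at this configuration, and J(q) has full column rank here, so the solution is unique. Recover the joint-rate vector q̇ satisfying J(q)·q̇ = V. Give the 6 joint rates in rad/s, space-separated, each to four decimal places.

-0.6450 0.2620 -0.8890 0.3310 -0.3030 -0.8770

o_n = [0.2387, -0.1006, 0.3168]
J₁: ẑ×o_n = [0.1006, 0.2387, -0.0000], ω = ẑ
J2: z=[0.0000, 0.0000, 1.0000] o=[0.4145, 0.2796, 0.3900] → [0.3802, -0.1758, 0.0000, 0.0000, 0.0000, 1.0000]
J3: z=[-0.9994, 0.0349, 0.0000] o=[0.4068, 0.0597, 0.3900] → [-0.0026, -0.0731, 0.1661, -0.9994, 0.0349, 0.0000]
J4: z=[-0.0308, -0.8824, -0.4695] o=[-0.0254, 0.2909, -0.0162] → [-0.4776, -0.1137, 0.2451, -0.0308, -0.8824, -0.4695]
J5: z=[0.7650, 0.2815, -0.5793] o=[-0.1476, 0.3625, -0.1428] → [-0.1389, -0.5753, -0.4630, 0.7650, 0.2815, -0.5793]
J6: z=[0.3148, -0.9481, -0.0450] o=[0.3079, 0.4936, 0.2808] → [-0.0609, -0.0082, -0.2526, 0.3148, -0.9481, -0.0450]
q̇ = J⁺·V = [-0.6450, 0.2620, -0.8890, 0.3310, -0.3030, -0.8770]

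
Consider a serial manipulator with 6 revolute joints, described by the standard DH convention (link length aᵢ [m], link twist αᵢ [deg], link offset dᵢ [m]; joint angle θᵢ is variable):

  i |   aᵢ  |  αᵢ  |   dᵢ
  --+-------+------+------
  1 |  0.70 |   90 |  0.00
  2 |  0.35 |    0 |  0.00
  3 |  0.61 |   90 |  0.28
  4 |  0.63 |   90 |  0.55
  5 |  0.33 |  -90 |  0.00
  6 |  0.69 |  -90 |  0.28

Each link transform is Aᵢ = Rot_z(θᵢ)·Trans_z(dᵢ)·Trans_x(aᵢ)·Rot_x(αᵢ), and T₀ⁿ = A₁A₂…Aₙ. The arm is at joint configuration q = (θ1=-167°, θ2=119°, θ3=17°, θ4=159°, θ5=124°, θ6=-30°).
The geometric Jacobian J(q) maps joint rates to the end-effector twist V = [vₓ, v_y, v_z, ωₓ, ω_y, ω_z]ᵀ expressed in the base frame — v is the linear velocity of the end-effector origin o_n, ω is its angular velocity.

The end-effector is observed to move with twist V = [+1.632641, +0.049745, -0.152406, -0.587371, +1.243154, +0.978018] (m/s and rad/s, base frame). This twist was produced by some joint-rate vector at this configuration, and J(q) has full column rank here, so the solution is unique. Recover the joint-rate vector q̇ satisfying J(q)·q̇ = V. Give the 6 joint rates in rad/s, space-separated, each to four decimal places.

0.5230 0.9080 -0.0200 0.4870 0.4630 -0.0780

o_n = [-0.8359, 0.3805, 1.7303]
J₁: ẑ×o_n = [-0.3805, -0.8359, 0.0000], ω = ẑ
J2: z=[-0.2250, 0.9744, 0.0000] o=[-0.6821, -0.1575, 0.0000] → [1.6859, 0.3892, 0.0289, -0.2250, 0.9744, 0.0000]
J3: z=[-0.2250, 0.9744, 0.0000] o=[-0.5167, -0.1193, 0.3061] → [1.3876, 0.3204, 0.1986, -0.2250, 0.9744, 0.0000]
J4: z=[-0.6769, -0.1563, 0.7193] o=[-0.1522, 0.2522, 0.7299] → [-0.2486, 0.1853, -0.1937, -0.6769, -0.1563, 0.7193]
J5: z=[0.0412, 0.9676, 0.2489] o=[-0.9875, 0.2911, 0.7169] → [0.9583, -0.0040, -0.1429, 0.0412, 0.9676, 0.2489]
J6: z=[0.9878, -0.0769, 0.1354] o=[-1.0370, 0.2118, 1.0334] → [-0.0764, -0.6611, 0.1821, 0.9878, -0.0769, 0.1354]
q̇ = J⁺·V = [0.5230, 0.9080, -0.0200, 0.4870, 0.4630, -0.0780]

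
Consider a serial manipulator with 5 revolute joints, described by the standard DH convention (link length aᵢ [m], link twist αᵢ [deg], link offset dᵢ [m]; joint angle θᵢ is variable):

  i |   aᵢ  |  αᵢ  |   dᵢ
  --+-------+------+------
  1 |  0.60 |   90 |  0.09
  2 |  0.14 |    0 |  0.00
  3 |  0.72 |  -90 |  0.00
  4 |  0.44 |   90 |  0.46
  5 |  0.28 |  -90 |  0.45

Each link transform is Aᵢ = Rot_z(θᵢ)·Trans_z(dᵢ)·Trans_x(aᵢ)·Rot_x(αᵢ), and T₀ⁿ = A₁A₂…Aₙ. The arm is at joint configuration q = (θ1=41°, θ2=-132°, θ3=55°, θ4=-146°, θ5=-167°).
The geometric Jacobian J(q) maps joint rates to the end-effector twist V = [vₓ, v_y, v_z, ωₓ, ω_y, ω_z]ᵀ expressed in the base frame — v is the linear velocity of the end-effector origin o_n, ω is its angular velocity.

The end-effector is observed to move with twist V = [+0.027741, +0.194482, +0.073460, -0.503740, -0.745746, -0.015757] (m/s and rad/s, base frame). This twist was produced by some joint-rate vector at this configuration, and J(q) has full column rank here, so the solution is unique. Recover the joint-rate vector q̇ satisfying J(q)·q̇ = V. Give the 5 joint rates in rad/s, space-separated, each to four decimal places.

o_n = [0.5466, 0.8456, -0.2460]
J₁: ẑ×o_n = [-0.8456, 0.5466, 0.0000], ω = ẑ
J2: z=[0.6561, -0.7547, 0.0000] o=[0.4528, 0.3936, 0.0900] → [0.2536, 0.2205, 0.3673, 0.6561, -0.7547, 0.0000]
J3: z=[0.6561, -0.7547, 0.0000] o=[0.3821, 0.3322, -0.0140] → [0.1751, 0.1522, 0.4610, 0.6561, -0.7547, 0.0000]
J4: z=[0.7354, 0.6392, 0.2250] o=[0.5044, 0.4384, -0.7156] → [0.2085, -0.3358, 0.2724, 0.7354, 0.6392, 0.2250]
J5: z=[-0.6388, 0.5432, 0.5449] o=[0.9421, 0.4930, -0.2567] → [-0.1864, -0.2087, -0.0105, -0.6388, 0.5432, 0.5449]
q̇ = J⁺·V = [-0.1720, 0.4660, 0.2820, -0.8120, 0.6220]

-0.1720 0.4660 0.2820 -0.8120 0.6220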